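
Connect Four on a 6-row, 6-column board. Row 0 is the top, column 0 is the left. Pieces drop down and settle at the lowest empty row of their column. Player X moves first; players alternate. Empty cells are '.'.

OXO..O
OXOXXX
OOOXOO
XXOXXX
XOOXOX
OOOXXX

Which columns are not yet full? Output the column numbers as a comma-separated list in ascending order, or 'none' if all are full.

Answer: 3,4

Derivation:
col 0: top cell = 'O' → FULL
col 1: top cell = 'X' → FULL
col 2: top cell = 'O' → FULL
col 3: top cell = '.' → open
col 4: top cell = '.' → open
col 5: top cell = 'O' → FULL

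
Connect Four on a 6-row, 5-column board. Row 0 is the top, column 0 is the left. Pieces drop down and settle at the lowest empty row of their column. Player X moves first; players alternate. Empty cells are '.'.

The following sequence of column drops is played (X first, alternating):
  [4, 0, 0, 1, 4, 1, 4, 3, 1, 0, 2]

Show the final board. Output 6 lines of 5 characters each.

Move 1: X drops in col 4, lands at row 5
Move 2: O drops in col 0, lands at row 5
Move 3: X drops in col 0, lands at row 4
Move 4: O drops in col 1, lands at row 5
Move 5: X drops in col 4, lands at row 4
Move 6: O drops in col 1, lands at row 4
Move 7: X drops in col 4, lands at row 3
Move 8: O drops in col 3, lands at row 5
Move 9: X drops in col 1, lands at row 3
Move 10: O drops in col 0, lands at row 3
Move 11: X drops in col 2, lands at row 5

Answer: .....
.....
.....
OX..X
XO..X
OOXOX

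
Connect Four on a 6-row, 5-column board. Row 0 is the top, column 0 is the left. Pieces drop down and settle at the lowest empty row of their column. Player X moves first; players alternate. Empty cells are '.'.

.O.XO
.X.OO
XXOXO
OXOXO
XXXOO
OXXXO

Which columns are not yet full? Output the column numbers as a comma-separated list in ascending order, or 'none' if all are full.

col 0: top cell = '.' → open
col 1: top cell = 'O' → FULL
col 2: top cell = '.' → open
col 3: top cell = 'X' → FULL
col 4: top cell = 'O' → FULL

Answer: 0,2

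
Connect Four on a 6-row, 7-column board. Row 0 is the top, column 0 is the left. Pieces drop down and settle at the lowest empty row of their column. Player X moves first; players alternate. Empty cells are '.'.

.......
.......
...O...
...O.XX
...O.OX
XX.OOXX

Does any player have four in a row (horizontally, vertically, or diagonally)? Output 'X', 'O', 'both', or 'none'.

O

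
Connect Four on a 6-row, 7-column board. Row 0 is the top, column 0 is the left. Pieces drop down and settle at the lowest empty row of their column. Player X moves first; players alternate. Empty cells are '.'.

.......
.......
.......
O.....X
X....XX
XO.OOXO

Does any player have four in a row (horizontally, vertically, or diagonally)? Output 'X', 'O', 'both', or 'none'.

none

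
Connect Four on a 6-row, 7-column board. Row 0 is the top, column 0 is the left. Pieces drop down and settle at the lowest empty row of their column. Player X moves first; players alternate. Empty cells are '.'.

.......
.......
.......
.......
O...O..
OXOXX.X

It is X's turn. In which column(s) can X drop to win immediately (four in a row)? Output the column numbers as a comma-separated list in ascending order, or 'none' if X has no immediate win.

Answer: 5

Derivation:
col 0: drop X → no win
col 1: drop X → no win
col 2: drop X → no win
col 3: drop X → no win
col 4: drop X → no win
col 5: drop X → WIN!
col 6: drop X → no win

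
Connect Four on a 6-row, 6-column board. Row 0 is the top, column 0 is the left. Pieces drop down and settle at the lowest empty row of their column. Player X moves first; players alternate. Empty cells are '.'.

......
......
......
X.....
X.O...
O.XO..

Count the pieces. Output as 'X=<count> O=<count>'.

X=3 O=3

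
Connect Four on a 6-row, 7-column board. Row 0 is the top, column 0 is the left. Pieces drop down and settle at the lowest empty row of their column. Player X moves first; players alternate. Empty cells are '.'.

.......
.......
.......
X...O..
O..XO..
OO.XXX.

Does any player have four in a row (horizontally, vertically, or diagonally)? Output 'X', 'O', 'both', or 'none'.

none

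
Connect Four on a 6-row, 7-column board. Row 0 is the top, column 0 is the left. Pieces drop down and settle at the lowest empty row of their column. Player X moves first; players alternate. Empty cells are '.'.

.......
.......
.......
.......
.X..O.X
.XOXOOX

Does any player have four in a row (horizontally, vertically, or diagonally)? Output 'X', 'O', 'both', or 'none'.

none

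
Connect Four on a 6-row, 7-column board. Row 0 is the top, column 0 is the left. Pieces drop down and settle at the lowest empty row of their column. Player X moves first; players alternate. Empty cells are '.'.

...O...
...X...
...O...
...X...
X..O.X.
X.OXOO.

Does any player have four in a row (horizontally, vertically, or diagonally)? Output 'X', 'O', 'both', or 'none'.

none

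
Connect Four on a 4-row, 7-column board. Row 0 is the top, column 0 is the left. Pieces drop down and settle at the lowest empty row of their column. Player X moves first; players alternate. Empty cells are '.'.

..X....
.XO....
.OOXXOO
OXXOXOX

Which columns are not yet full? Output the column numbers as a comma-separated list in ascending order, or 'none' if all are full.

Answer: 0,1,3,4,5,6

Derivation:
col 0: top cell = '.' → open
col 1: top cell = '.' → open
col 2: top cell = 'X' → FULL
col 3: top cell = '.' → open
col 4: top cell = '.' → open
col 5: top cell = '.' → open
col 6: top cell = '.' → open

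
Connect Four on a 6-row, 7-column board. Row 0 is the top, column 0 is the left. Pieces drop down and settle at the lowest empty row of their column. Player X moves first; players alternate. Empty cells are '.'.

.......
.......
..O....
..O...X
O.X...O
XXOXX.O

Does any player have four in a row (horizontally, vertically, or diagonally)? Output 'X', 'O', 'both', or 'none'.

none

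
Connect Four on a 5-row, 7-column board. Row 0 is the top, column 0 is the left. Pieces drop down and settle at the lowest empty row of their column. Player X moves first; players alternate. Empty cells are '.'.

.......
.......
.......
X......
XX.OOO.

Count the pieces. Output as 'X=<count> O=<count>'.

X=3 O=3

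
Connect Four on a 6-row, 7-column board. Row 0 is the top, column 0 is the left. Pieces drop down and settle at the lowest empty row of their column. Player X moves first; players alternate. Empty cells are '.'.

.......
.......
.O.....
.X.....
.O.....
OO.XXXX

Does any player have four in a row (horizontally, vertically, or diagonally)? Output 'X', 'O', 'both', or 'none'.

X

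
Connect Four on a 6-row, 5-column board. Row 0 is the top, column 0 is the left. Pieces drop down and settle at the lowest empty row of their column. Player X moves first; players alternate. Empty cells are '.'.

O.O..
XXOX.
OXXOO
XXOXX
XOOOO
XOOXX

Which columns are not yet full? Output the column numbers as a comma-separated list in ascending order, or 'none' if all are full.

col 0: top cell = 'O' → FULL
col 1: top cell = '.' → open
col 2: top cell = 'O' → FULL
col 3: top cell = '.' → open
col 4: top cell = '.' → open

Answer: 1,3,4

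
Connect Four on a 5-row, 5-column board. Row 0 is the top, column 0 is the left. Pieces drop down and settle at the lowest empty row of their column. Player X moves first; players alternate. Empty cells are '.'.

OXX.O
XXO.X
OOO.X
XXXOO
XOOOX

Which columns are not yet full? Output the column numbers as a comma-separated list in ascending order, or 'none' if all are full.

Answer: 3

Derivation:
col 0: top cell = 'O' → FULL
col 1: top cell = 'X' → FULL
col 2: top cell = 'X' → FULL
col 3: top cell = '.' → open
col 4: top cell = 'O' → FULL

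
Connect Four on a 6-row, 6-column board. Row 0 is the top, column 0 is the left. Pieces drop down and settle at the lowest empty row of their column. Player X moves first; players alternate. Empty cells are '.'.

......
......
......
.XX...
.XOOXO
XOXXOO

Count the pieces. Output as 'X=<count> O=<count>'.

X=7 O=6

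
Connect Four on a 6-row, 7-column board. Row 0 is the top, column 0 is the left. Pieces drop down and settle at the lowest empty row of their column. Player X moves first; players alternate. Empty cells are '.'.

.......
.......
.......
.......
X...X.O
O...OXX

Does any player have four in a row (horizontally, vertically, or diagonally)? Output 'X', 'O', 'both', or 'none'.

none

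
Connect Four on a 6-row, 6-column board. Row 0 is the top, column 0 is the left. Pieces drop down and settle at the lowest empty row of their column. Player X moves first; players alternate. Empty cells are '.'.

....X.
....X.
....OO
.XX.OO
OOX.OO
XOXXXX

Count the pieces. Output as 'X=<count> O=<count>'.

X=10 O=9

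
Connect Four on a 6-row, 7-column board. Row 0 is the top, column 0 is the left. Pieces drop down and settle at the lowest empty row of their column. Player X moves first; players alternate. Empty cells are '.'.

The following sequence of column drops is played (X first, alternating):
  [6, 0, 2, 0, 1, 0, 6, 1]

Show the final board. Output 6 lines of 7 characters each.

Answer: .......
.......
.......
O......
OO....X
OXX...X

Derivation:
Move 1: X drops in col 6, lands at row 5
Move 2: O drops in col 0, lands at row 5
Move 3: X drops in col 2, lands at row 5
Move 4: O drops in col 0, lands at row 4
Move 5: X drops in col 1, lands at row 5
Move 6: O drops in col 0, lands at row 3
Move 7: X drops in col 6, lands at row 4
Move 8: O drops in col 1, lands at row 4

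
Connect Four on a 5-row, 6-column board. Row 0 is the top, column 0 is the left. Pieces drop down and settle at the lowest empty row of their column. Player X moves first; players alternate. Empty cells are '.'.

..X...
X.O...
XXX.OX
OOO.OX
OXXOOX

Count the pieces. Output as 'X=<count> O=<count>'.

X=10 O=9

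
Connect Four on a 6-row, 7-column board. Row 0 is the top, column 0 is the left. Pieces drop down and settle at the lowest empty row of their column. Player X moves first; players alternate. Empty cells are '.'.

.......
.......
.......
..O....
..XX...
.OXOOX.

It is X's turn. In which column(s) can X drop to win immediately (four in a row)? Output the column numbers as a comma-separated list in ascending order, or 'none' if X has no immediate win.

col 0: drop X → no win
col 1: drop X → no win
col 2: drop X → no win
col 3: drop X → no win
col 4: drop X → no win
col 5: drop X → no win
col 6: drop X → no win

Answer: none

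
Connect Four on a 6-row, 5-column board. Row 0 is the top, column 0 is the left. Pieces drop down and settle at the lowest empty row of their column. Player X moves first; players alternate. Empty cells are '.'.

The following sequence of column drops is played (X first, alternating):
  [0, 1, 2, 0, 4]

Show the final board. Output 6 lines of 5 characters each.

Move 1: X drops in col 0, lands at row 5
Move 2: O drops in col 1, lands at row 5
Move 3: X drops in col 2, lands at row 5
Move 4: O drops in col 0, lands at row 4
Move 5: X drops in col 4, lands at row 5

Answer: .....
.....
.....
.....
O....
XOX.X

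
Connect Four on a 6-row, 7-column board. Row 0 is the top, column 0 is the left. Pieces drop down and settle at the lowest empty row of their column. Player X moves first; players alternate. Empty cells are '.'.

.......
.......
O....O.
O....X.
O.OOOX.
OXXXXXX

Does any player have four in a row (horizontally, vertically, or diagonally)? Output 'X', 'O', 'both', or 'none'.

both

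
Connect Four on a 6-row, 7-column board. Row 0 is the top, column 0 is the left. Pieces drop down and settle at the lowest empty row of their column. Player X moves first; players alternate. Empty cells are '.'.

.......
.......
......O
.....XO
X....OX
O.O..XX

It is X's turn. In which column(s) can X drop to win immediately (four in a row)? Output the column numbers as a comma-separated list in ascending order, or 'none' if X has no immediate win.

Answer: none

Derivation:
col 0: drop X → no win
col 1: drop X → no win
col 2: drop X → no win
col 3: drop X → no win
col 4: drop X → no win
col 5: drop X → no win
col 6: drop X → no win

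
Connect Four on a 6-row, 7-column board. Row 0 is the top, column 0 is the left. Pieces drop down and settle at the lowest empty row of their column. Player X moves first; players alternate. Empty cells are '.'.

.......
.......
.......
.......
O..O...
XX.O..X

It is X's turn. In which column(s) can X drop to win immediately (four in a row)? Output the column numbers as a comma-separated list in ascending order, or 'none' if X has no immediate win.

Answer: none

Derivation:
col 0: drop X → no win
col 1: drop X → no win
col 2: drop X → no win
col 3: drop X → no win
col 4: drop X → no win
col 5: drop X → no win
col 6: drop X → no win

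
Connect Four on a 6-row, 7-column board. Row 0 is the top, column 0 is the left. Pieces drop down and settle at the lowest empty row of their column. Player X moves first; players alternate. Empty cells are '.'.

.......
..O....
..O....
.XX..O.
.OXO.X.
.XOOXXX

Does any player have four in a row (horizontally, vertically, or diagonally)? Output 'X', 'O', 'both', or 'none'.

none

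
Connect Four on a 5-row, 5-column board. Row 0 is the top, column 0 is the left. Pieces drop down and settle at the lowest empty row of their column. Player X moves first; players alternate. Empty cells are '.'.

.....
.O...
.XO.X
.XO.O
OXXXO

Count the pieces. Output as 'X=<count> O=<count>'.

X=6 O=6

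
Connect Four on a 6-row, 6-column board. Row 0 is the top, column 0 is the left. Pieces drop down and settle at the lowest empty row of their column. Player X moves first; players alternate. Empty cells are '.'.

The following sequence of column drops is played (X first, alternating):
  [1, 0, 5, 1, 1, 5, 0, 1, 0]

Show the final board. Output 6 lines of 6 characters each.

Move 1: X drops in col 1, lands at row 5
Move 2: O drops in col 0, lands at row 5
Move 3: X drops in col 5, lands at row 5
Move 4: O drops in col 1, lands at row 4
Move 5: X drops in col 1, lands at row 3
Move 6: O drops in col 5, lands at row 4
Move 7: X drops in col 0, lands at row 4
Move 8: O drops in col 1, lands at row 2
Move 9: X drops in col 0, lands at row 3

Answer: ......
......
.O....
XX....
XO...O
OX...X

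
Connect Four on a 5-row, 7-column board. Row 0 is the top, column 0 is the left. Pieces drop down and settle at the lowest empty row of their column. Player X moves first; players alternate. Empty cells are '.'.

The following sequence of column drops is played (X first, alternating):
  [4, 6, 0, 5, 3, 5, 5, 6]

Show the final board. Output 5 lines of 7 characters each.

Move 1: X drops in col 4, lands at row 4
Move 2: O drops in col 6, lands at row 4
Move 3: X drops in col 0, lands at row 4
Move 4: O drops in col 5, lands at row 4
Move 5: X drops in col 3, lands at row 4
Move 6: O drops in col 5, lands at row 3
Move 7: X drops in col 5, lands at row 2
Move 8: O drops in col 6, lands at row 3

Answer: .......
.......
.....X.
.....OO
X..XXOO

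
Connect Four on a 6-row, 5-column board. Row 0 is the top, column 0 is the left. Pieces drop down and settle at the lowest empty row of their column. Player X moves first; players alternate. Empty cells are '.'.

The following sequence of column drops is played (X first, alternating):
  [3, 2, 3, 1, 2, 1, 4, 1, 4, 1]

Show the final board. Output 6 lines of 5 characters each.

Move 1: X drops in col 3, lands at row 5
Move 2: O drops in col 2, lands at row 5
Move 3: X drops in col 3, lands at row 4
Move 4: O drops in col 1, lands at row 5
Move 5: X drops in col 2, lands at row 4
Move 6: O drops in col 1, lands at row 4
Move 7: X drops in col 4, lands at row 5
Move 8: O drops in col 1, lands at row 3
Move 9: X drops in col 4, lands at row 4
Move 10: O drops in col 1, lands at row 2

Answer: .....
.....
.O...
.O...
.OXXX
.OOXX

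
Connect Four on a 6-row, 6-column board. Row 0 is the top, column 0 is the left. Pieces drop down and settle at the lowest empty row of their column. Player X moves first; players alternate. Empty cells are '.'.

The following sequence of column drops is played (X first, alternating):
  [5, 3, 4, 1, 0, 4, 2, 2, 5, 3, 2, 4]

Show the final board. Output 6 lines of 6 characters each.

Answer: ......
......
......
..X.O.
..OOOX
XOXOXX

Derivation:
Move 1: X drops in col 5, lands at row 5
Move 2: O drops in col 3, lands at row 5
Move 3: X drops in col 4, lands at row 5
Move 4: O drops in col 1, lands at row 5
Move 5: X drops in col 0, lands at row 5
Move 6: O drops in col 4, lands at row 4
Move 7: X drops in col 2, lands at row 5
Move 8: O drops in col 2, lands at row 4
Move 9: X drops in col 5, lands at row 4
Move 10: O drops in col 3, lands at row 4
Move 11: X drops in col 2, lands at row 3
Move 12: O drops in col 4, lands at row 3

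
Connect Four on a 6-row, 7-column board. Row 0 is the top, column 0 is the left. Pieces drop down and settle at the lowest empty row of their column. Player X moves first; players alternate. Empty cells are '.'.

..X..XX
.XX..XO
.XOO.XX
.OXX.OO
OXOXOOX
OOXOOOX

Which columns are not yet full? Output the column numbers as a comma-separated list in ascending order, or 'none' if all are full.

col 0: top cell = '.' → open
col 1: top cell = '.' → open
col 2: top cell = 'X' → FULL
col 3: top cell = '.' → open
col 4: top cell = '.' → open
col 5: top cell = 'X' → FULL
col 6: top cell = 'X' → FULL

Answer: 0,1,3,4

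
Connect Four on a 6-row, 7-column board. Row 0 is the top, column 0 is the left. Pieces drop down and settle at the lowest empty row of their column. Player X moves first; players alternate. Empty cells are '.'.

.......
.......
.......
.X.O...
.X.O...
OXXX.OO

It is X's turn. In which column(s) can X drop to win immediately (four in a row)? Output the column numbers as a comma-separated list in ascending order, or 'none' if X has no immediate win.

col 0: drop X → no win
col 1: drop X → WIN!
col 2: drop X → no win
col 3: drop X → no win
col 4: drop X → WIN!
col 5: drop X → no win
col 6: drop X → no win

Answer: 1,4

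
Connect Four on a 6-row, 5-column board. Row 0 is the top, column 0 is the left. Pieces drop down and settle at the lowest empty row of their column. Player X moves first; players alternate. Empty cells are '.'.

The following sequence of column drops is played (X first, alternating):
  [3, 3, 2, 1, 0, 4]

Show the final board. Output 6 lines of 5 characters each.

Move 1: X drops in col 3, lands at row 5
Move 2: O drops in col 3, lands at row 4
Move 3: X drops in col 2, lands at row 5
Move 4: O drops in col 1, lands at row 5
Move 5: X drops in col 0, lands at row 5
Move 6: O drops in col 4, lands at row 5

Answer: .....
.....
.....
.....
...O.
XOXXO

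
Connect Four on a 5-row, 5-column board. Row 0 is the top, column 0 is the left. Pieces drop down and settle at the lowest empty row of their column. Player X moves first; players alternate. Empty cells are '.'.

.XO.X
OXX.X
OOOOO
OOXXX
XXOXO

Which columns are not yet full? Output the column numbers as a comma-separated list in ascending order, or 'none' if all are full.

Answer: 0,3

Derivation:
col 0: top cell = '.' → open
col 1: top cell = 'X' → FULL
col 2: top cell = 'O' → FULL
col 3: top cell = '.' → open
col 4: top cell = 'X' → FULL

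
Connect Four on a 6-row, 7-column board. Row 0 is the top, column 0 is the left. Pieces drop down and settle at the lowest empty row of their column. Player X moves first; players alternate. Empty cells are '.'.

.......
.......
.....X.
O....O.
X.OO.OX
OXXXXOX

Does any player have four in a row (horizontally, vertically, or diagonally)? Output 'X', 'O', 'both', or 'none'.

X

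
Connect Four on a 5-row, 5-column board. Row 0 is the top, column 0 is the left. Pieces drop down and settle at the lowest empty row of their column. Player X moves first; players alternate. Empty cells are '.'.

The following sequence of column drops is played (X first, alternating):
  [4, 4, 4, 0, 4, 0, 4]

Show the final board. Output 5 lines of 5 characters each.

Answer: ....X
....X
....X
O...O
O...X

Derivation:
Move 1: X drops in col 4, lands at row 4
Move 2: O drops in col 4, lands at row 3
Move 3: X drops in col 4, lands at row 2
Move 4: O drops in col 0, lands at row 4
Move 5: X drops in col 4, lands at row 1
Move 6: O drops in col 0, lands at row 3
Move 7: X drops in col 4, lands at row 0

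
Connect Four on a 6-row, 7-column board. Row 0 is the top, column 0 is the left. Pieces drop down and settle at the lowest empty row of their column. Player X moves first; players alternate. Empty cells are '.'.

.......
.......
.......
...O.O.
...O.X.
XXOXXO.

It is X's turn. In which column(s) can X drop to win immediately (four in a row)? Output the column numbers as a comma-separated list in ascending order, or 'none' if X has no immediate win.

col 0: drop X → no win
col 1: drop X → no win
col 2: drop X → no win
col 3: drop X → no win
col 4: drop X → no win
col 5: drop X → no win
col 6: drop X → no win

Answer: none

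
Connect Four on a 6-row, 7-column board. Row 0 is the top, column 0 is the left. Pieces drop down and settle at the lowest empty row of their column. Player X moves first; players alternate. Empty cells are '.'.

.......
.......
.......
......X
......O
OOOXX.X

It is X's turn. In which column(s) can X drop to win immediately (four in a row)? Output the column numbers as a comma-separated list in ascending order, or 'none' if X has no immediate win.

col 0: drop X → no win
col 1: drop X → no win
col 2: drop X → no win
col 3: drop X → no win
col 4: drop X → no win
col 5: drop X → WIN!
col 6: drop X → no win

Answer: 5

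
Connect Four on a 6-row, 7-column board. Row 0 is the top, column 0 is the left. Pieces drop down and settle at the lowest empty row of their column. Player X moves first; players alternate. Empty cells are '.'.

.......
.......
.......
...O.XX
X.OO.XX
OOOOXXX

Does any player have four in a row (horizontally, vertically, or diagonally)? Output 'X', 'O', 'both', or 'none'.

O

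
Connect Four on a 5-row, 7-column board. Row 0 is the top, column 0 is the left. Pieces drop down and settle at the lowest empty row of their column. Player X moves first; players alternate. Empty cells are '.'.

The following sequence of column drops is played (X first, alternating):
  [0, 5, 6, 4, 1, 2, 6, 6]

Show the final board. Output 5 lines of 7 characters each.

Answer: .......
.......
......O
......X
XXO.OOX

Derivation:
Move 1: X drops in col 0, lands at row 4
Move 2: O drops in col 5, lands at row 4
Move 3: X drops in col 6, lands at row 4
Move 4: O drops in col 4, lands at row 4
Move 5: X drops in col 1, lands at row 4
Move 6: O drops in col 2, lands at row 4
Move 7: X drops in col 6, lands at row 3
Move 8: O drops in col 6, lands at row 2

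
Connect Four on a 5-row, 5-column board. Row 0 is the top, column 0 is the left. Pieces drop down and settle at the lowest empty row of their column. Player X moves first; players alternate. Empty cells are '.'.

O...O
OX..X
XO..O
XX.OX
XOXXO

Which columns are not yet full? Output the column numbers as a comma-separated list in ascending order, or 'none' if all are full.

col 0: top cell = 'O' → FULL
col 1: top cell = '.' → open
col 2: top cell = '.' → open
col 3: top cell = '.' → open
col 4: top cell = 'O' → FULL

Answer: 1,2,3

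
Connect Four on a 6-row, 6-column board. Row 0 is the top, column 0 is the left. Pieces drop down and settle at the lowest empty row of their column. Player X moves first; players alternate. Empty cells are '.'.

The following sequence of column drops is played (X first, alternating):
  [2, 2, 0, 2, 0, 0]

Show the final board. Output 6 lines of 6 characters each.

Move 1: X drops in col 2, lands at row 5
Move 2: O drops in col 2, lands at row 4
Move 3: X drops in col 0, lands at row 5
Move 4: O drops in col 2, lands at row 3
Move 5: X drops in col 0, lands at row 4
Move 6: O drops in col 0, lands at row 3

Answer: ......
......
......
O.O...
X.O...
X.X...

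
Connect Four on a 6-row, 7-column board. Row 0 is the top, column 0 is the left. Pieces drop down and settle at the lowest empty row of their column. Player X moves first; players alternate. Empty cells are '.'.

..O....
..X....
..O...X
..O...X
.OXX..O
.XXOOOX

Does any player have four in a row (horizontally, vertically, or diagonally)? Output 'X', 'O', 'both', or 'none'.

none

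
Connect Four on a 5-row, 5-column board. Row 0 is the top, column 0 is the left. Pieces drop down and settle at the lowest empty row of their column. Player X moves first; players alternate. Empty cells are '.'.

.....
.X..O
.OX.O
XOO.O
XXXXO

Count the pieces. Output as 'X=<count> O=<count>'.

X=7 O=7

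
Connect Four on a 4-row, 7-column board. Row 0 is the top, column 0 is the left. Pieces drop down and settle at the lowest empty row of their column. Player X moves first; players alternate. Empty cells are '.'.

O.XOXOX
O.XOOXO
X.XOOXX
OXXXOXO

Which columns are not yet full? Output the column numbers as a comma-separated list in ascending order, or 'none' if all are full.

col 0: top cell = 'O' → FULL
col 1: top cell = '.' → open
col 2: top cell = 'X' → FULL
col 3: top cell = 'O' → FULL
col 4: top cell = 'X' → FULL
col 5: top cell = 'O' → FULL
col 6: top cell = 'X' → FULL

Answer: 1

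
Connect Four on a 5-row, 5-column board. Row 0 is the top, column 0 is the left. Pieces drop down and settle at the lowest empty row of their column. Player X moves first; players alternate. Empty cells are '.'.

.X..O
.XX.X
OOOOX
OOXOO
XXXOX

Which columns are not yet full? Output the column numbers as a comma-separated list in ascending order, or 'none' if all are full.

Answer: 0,2,3

Derivation:
col 0: top cell = '.' → open
col 1: top cell = 'X' → FULL
col 2: top cell = '.' → open
col 3: top cell = '.' → open
col 4: top cell = 'O' → FULL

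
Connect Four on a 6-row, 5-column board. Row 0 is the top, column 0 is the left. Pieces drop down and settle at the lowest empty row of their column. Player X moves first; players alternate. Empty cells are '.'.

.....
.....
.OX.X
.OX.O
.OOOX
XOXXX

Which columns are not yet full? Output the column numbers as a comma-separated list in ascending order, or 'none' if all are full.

col 0: top cell = '.' → open
col 1: top cell = '.' → open
col 2: top cell = '.' → open
col 3: top cell = '.' → open
col 4: top cell = '.' → open

Answer: 0,1,2,3,4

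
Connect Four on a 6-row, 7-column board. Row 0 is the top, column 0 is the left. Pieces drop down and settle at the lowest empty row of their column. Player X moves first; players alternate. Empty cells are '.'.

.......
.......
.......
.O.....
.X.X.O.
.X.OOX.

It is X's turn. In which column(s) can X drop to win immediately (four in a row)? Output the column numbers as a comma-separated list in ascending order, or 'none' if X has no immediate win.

col 0: drop X → no win
col 1: drop X → no win
col 2: drop X → no win
col 3: drop X → no win
col 4: drop X → no win
col 5: drop X → no win
col 6: drop X → no win

Answer: none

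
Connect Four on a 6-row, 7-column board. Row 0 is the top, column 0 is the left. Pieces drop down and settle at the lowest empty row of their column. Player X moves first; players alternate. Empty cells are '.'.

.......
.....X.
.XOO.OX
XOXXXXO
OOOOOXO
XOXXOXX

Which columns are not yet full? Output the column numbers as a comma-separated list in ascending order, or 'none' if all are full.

Answer: 0,1,2,3,4,5,6

Derivation:
col 0: top cell = '.' → open
col 1: top cell = '.' → open
col 2: top cell = '.' → open
col 3: top cell = '.' → open
col 4: top cell = '.' → open
col 5: top cell = '.' → open
col 6: top cell = '.' → open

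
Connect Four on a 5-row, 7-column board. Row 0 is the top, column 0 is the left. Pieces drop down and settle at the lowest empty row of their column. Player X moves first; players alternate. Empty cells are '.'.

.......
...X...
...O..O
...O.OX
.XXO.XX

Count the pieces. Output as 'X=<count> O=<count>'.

X=6 O=5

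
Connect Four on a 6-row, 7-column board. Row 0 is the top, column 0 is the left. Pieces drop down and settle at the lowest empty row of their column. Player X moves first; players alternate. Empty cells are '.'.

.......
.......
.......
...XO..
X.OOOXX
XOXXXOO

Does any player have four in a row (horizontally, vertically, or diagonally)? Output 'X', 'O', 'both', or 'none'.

none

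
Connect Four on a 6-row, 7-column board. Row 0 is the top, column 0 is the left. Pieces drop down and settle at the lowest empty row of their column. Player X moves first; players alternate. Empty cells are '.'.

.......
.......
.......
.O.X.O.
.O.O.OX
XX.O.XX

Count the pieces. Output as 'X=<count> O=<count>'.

X=6 O=6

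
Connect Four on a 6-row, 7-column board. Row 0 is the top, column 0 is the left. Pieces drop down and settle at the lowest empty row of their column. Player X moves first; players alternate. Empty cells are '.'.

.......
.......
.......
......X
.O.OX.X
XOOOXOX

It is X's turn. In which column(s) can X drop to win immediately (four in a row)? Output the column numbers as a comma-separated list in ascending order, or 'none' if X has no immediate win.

Answer: 6

Derivation:
col 0: drop X → no win
col 1: drop X → no win
col 2: drop X → no win
col 3: drop X → no win
col 4: drop X → no win
col 5: drop X → no win
col 6: drop X → WIN!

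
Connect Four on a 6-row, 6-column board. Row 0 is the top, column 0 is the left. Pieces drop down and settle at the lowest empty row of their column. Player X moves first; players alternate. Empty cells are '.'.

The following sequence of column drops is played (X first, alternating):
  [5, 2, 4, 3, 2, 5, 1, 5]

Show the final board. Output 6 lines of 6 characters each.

Move 1: X drops in col 5, lands at row 5
Move 2: O drops in col 2, lands at row 5
Move 3: X drops in col 4, lands at row 5
Move 4: O drops in col 3, lands at row 5
Move 5: X drops in col 2, lands at row 4
Move 6: O drops in col 5, lands at row 4
Move 7: X drops in col 1, lands at row 5
Move 8: O drops in col 5, lands at row 3

Answer: ......
......
......
.....O
..X..O
.XOOXX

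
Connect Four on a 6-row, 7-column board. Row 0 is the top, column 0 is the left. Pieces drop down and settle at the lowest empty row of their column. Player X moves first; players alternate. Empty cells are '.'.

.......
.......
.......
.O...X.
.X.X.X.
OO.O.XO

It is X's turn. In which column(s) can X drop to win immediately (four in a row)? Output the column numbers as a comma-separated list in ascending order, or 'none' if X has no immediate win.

col 0: drop X → no win
col 1: drop X → no win
col 2: drop X → no win
col 3: drop X → no win
col 4: drop X → no win
col 5: drop X → WIN!
col 6: drop X → no win

Answer: 5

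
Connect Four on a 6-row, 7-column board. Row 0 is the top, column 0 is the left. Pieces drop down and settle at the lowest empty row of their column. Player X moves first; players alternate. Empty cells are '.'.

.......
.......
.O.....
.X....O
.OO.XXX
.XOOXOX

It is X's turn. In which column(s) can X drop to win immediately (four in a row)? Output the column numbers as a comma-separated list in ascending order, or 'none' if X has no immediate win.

col 0: drop X → no win
col 1: drop X → no win
col 2: drop X → no win
col 3: drop X → WIN!
col 4: drop X → no win
col 5: drop X → no win
col 6: drop X → no win

Answer: 3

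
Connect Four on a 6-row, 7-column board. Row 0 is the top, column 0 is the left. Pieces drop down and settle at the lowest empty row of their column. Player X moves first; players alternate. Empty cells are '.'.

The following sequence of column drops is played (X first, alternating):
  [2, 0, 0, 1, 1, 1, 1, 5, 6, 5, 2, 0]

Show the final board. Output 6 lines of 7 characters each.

Move 1: X drops in col 2, lands at row 5
Move 2: O drops in col 0, lands at row 5
Move 3: X drops in col 0, lands at row 4
Move 4: O drops in col 1, lands at row 5
Move 5: X drops in col 1, lands at row 4
Move 6: O drops in col 1, lands at row 3
Move 7: X drops in col 1, lands at row 2
Move 8: O drops in col 5, lands at row 5
Move 9: X drops in col 6, lands at row 5
Move 10: O drops in col 5, lands at row 4
Move 11: X drops in col 2, lands at row 4
Move 12: O drops in col 0, lands at row 3

Answer: .......
.......
.X.....
OO.....
XXX..O.
OOX..OX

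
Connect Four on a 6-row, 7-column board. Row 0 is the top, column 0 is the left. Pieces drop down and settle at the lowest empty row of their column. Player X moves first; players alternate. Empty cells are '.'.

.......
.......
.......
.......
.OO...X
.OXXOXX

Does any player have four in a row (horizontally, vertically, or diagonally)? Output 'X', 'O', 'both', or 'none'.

none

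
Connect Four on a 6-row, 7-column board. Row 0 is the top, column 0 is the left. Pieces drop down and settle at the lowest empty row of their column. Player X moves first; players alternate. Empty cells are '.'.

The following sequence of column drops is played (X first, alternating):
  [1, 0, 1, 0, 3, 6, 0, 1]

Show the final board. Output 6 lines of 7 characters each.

Answer: .......
.......
.......
XO.....
OX.....
OX.X..O

Derivation:
Move 1: X drops in col 1, lands at row 5
Move 2: O drops in col 0, lands at row 5
Move 3: X drops in col 1, lands at row 4
Move 4: O drops in col 0, lands at row 4
Move 5: X drops in col 3, lands at row 5
Move 6: O drops in col 6, lands at row 5
Move 7: X drops in col 0, lands at row 3
Move 8: O drops in col 1, lands at row 3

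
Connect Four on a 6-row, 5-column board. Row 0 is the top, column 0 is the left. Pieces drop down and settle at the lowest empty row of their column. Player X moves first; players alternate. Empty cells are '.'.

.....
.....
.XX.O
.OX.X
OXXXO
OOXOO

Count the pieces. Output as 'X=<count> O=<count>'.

X=8 O=8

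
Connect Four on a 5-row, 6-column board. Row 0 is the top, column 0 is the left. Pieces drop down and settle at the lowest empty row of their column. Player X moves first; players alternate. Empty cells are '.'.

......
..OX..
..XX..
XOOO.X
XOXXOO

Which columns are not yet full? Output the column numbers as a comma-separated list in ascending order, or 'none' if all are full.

col 0: top cell = '.' → open
col 1: top cell = '.' → open
col 2: top cell = '.' → open
col 3: top cell = '.' → open
col 4: top cell = '.' → open
col 5: top cell = '.' → open

Answer: 0,1,2,3,4,5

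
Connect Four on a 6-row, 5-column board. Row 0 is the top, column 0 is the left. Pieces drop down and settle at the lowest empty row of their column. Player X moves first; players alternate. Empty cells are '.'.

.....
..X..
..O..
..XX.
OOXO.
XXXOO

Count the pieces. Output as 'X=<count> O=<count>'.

X=7 O=6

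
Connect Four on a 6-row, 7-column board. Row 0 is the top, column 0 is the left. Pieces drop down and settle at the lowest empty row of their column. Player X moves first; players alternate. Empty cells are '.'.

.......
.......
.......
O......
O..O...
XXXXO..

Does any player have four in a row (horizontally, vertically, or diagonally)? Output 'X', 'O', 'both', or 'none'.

X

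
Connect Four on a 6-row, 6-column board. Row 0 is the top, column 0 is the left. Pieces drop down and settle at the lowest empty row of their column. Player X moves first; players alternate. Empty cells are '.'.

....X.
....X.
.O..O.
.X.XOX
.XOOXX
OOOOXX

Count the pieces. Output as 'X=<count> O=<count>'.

X=10 O=9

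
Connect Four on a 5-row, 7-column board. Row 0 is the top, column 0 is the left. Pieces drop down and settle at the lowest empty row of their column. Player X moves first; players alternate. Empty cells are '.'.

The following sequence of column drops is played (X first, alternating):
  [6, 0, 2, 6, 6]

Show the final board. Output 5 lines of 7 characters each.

Answer: .......
.......
......X
......O
O.X...X

Derivation:
Move 1: X drops in col 6, lands at row 4
Move 2: O drops in col 0, lands at row 4
Move 3: X drops in col 2, lands at row 4
Move 4: O drops in col 6, lands at row 3
Move 5: X drops in col 6, lands at row 2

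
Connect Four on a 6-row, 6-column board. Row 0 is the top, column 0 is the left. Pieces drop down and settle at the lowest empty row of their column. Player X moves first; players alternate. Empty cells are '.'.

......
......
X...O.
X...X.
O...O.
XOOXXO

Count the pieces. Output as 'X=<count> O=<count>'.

X=6 O=6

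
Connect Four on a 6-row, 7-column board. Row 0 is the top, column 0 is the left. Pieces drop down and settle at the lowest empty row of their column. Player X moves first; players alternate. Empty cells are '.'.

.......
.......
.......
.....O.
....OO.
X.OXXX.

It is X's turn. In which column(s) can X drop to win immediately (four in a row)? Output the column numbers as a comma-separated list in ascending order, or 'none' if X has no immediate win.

Answer: 6

Derivation:
col 0: drop X → no win
col 1: drop X → no win
col 2: drop X → no win
col 3: drop X → no win
col 4: drop X → no win
col 5: drop X → no win
col 6: drop X → WIN!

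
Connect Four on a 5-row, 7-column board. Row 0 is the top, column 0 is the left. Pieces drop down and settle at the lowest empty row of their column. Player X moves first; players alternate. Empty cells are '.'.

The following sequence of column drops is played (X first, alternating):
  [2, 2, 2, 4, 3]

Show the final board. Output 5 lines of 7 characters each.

Move 1: X drops in col 2, lands at row 4
Move 2: O drops in col 2, lands at row 3
Move 3: X drops in col 2, lands at row 2
Move 4: O drops in col 4, lands at row 4
Move 5: X drops in col 3, lands at row 4

Answer: .......
.......
..X....
..O....
..XXO..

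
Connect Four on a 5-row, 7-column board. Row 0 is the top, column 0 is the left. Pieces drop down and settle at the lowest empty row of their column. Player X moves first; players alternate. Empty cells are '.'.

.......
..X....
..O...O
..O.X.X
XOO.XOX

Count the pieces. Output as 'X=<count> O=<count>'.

X=6 O=6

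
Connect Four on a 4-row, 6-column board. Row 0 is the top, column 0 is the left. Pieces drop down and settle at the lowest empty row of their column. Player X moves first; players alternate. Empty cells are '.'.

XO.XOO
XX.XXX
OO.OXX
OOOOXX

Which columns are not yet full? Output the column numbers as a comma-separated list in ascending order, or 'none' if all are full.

Answer: 2

Derivation:
col 0: top cell = 'X' → FULL
col 1: top cell = 'O' → FULL
col 2: top cell = '.' → open
col 3: top cell = 'X' → FULL
col 4: top cell = 'O' → FULL
col 5: top cell = 'O' → FULL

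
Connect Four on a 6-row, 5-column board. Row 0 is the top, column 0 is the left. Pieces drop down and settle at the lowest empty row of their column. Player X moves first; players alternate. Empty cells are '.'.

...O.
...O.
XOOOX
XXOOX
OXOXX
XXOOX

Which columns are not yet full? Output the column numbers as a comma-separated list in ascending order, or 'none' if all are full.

col 0: top cell = '.' → open
col 1: top cell = '.' → open
col 2: top cell = '.' → open
col 3: top cell = 'O' → FULL
col 4: top cell = '.' → open

Answer: 0,1,2,4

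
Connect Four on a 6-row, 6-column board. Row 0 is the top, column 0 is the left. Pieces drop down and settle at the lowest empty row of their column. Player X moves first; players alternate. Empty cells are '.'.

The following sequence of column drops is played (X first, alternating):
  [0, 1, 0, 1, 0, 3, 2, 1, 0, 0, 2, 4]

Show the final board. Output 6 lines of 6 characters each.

Answer: ......
O.....
X.....
XO....
XOX...
XOXOO.

Derivation:
Move 1: X drops in col 0, lands at row 5
Move 2: O drops in col 1, lands at row 5
Move 3: X drops in col 0, lands at row 4
Move 4: O drops in col 1, lands at row 4
Move 5: X drops in col 0, lands at row 3
Move 6: O drops in col 3, lands at row 5
Move 7: X drops in col 2, lands at row 5
Move 8: O drops in col 1, lands at row 3
Move 9: X drops in col 0, lands at row 2
Move 10: O drops in col 0, lands at row 1
Move 11: X drops in col 2, lands at row 4
Move 12: O drops in col 4, lands at row 5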